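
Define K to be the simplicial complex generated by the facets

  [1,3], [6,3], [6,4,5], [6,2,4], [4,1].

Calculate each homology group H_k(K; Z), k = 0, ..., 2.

Take the total order 1 < 2 < 3 < 4 < 5 < 6 on the vertex set. Then K (dimension 2) consists of the simplices:

  0-simplices (6): [1], [2], [3], [4], [5], [6]
  1-simplices (8): [1,3], [1,4], [2,4], [2,6], [3,6], [4,5], [4,6], [5,6]
  2-simplices (2): [2,4,6], [4,5,6]

giving chain groups C_0 ≅ Z^6, C_1 ≅ Z^8, C_2 ≅ Z^2.

∂_1: C_1 → C_0 maps an edge to its endpoints' difference, ∂[p,q] = q − p. For instance
  ∂[1,4] = [4] − [1].
As a 6×8 matrix over Z this has rank 5, with invariant factors (1,1,1,1,1).

∂_2: C_2 → C_1 maps a triangle to the signed sum of its edges. For instance
  ∂[4,5,6] = [5,6] − [4,6] + [4,5],
  ∂[2,4,6] = [4,6] − [2,6] + [2,4].
The 8×2 boundary matrix has rank 2 and Smith normal form diag(1,1).

Computing H_k = (kernel of ∂_k) / (image of ∂_{k+1}):

  H_0: rank C_0 − rank ∂_1 = 6 − 5 = 1, and the invariant factors of ∂_1 are all 1, so H_0 ≅ Z.
  H_1: rank ker ∂_1 − rank ∂_2 = (8 − 5) − 2 = 1, and the invariant factors of ∂_2 are all 1, so H_1 ≅ Z.
  H_2: rank ker ∂_2 − rank ∂_3 = (2 − 2) − 0 = 0, and there is no ∂_3, so H_2 ≅ 0.

As a check, the Euler characteristic is 6 − 8 + 2 = 0, which agrees with 1 − 1 + 0 = 0.

H_0 ≅ Z,  H_1 ≅ Z,  H_2 = 0.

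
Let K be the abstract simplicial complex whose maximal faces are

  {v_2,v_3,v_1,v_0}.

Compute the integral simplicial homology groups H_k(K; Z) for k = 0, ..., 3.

Fix the vertex order v_0 < v_1 < v_2 < v_3 and write every simplex with vertices in increasing order. Then dim K = 3 and the simplices of K are:

  0-simplices (4): [v_0], [v_1], [v_2], [v_3]
  1-simplices (6): [v_0,v_1], [v_0,v_2], [v_0,v_3], [v_1,v_2], [v_1,v_3], [v_2,v_3]
  2-simplices (4): [v_0,v_1,v_2], [v_0,v_1,v_3], [v_0,v_2,v_3], [v_1,v_2,v_3]
  3-simplices (1): [v_0,v_1,v_2,v_3]

giving chain groups C_0 ≅ Z^4, C_1 ≅ Z^6, C_2 ≅ Z^4, C_3 ≅ Z^1.

The boundary map ∂_1: C_1 → C_0 maps an edge to its endpoints' difference, ∂[p,q] = q − p. For instance
  ∂[v_1,v_2] = [v_2] − [v_1].
The 4×6 boundary matrix has rank 3 and Smith normal form diag(1,1,1).

∂_2: C_2 → C_1 acts by ∂[p,q,r] = [q,r] − [p,r] + [p,q]. For instance
  ∂[v_0,v_1,v_2] = [v_1,v_2] − [v_0,v_2] + [v_0,v_1],
  ∂[v_0,v_1,v_3] = [v_1,v_3] − [v_0,v_3] + [v_0,v_1].
The resulting 6×4 matrix has rank 3, and its Smith normal form has invariant factors (1,1,1).

∂_3: C_3 → C_2 sends each 3-simplex σ to the alternating sum Σ_i (−1)^i (σ with its i-th vertex removed). For instance
  ∂[v_0,v_1,v_2,v_3] = [v_1,v_2,v_3] − [v_0,v_2,v_3] + [v_0,v_1,v_3] − [v_0,v_1,v_2].
This gives a 4×1 integer matrix of rank 1; reducing to Smith normal form yields diagonal entries (1).

From H_k ≅ ker(∂_k) / im(∂_{k+1}) we obtain:

  H_0: rank C_0 − rank ∂_1 = 4 − 3 = 1, and the invariant factors of ∂_1 are all 1, so H_0 ≅ Z.
  H_1: rank ker ∂_1 − rank ∂_2 = (6 − 3) − 3 = 0, and the invariant factors of ∂_2 are all 1, so H_1 ≅ 0.
  H_2: rank ker ∂_2 − rank ∂_3 = (4 − 3) − 1 = 0, and the invariant factors of ∂_3 are all 1, so H_2 ≅ 0.
  H_3: rank ker ∂_3 − rank ∂_4 = (1 − 1) − 0 = 0, and there is no ∂_4, so H_3 ≅ 0.

(K is a triangulation of the 3-simplex.)

H_0 ≅ Z,  H_1 = 0,  H_2 = 0,  H_3 = 0.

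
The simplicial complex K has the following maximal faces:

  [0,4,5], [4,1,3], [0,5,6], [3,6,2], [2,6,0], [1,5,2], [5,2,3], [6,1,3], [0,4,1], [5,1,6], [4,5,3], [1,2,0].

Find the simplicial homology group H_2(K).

H_2 = 0.

K has 7 vertices, 18 edges, 12 triangles.
rank ∂_2 = 12, rank ∂_3 = 0 ⇒ b_2 = 12 − 12 − 0 = 0. So H_2 = 0.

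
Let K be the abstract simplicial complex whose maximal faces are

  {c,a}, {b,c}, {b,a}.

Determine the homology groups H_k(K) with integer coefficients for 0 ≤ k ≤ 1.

Order the vertices as a < b < c. Listing each simplex with vertices in this order, K has dimension 1 with simplices:

  0-simplices (3): a, b, c
  1-simplices (3): ab, ac, bc

so the chain groups are C_0 ≅ Z^3, C_1 ≅ Z^3.

Boundary ∂_1: C_1 → C_0 sends each edge [p,q] (with p < q) to q − p.
This gives a 3×3 integer matrix of rank 2; reducing to Smith normal form yields diagonal entries (1,1).

From H_k ≅ ker(∂_k) / im(∂_{k+1}) we obtain:

  H_0: rank C_0 − rank ∂_1 = 3 − 2 = 1, and the invariant factors of ∂_1 are all 1, so H_0 = Z.
  H_1: rank ker ∂_1 − rank ∂_2 = (3 − 2) − 0 = 1, and there is no ∂_2, so H_1 = Z.

H_0 ≅ Z,  H_1 ≅ Z.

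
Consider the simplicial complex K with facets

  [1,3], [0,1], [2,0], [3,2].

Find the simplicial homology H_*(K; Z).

H_0 ≅ Z,  H_1 ≅ Z.

Fix the vertex order 0 < 1 < 2 < 3 and write every simplex with vertices in increasing order. Then dim K = 1 and the simplices of K are:

  0-simplices (4): [0], [1], [2], [3]
  1-simplices (4): [0,1], [0,2], [1,3], [2,3]

giving chain groups C_0 ≅ Z^4, C_1 ≅ Z^4.

The boundary map ∂_1: C_1 → C_0 maps an edge to its endpoints' difference, ∂[p,q] = q − p. For instance
  ∂[0,1] = [1] − [0].
This gives a 4×4 integer matrix of rank 3; reducing to Smith normal form yields diagonal entries (1,1,1).

Computing H_k = (kernel of ∂_k) / (image of ∂_{k+1}):

  H_0: rank C_0 − rank ∂_1 = 4 − 3 = 1, and the invariant factors of ∂_1 are all 1, so H_0 ≅ Z.
  H_1: rank ker ∂_1 − rank ∂_2 = (4 − 3) − 0 = 1, and there is no ∂_2, so H_1 ≅ Z.

As a check, the Euler characteristic is 4 − 4 = 0, which agrees with 1 − 1 = 0.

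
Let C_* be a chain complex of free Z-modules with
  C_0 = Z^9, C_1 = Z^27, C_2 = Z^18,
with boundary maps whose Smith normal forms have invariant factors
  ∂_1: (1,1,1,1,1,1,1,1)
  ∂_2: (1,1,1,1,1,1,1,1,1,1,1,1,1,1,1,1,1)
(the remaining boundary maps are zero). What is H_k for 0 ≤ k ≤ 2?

H_0: b_0 = 9 − 0 − 8 = 1; torsion from ∂_1 factors > 1: none. So H_0 ≅ Z.
H_1: b_1 = 27 − 8 − 17 = 2; torsion from ∂_2 factors > 1: none. So H_1 ≅ Z^2.
H_2: b_2 = 18 − 17 − 0 = 1; torsion from ∂_3 factors > 1: none. So H_2 ≅ Z.

H_0 ≅ Z,  H_1 ≅ Z^2,  H_2 ≅ Z.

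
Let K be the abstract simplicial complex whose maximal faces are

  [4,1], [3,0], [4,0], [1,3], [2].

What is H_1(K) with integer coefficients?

H_1 = Z.

We work with the vertex ordering 0 < 1 < 2 < 3 < 4. The simplices of K, each written with vertices in increasing order, are:

  0-simplices (5): [0], [1], [2], [3], [4]
  1-simplices (4): [0,3], [0,4], [1,3], [1,4]

giving chain groups C_0 ≅ Z^5, C_1 ≅ Z^4.

The boundary map ∂_1: C_1 → C_0 is given by ∂[p,q] = [q] − [p]. For instance
  ∂[0,3] = [3] − [0].
The resulting 5×4 matrix has rank 3, and its Smith normal form has invariant factors (1,1,1).

Reading off H_k = ker ∂_k / im ∂_{k+1}:

  H_1: rank ker ∂_1 − rank ∂_2 = (4 − 3) − 0 = 1, and there is no ∂_2, so H_1 ≅ Z.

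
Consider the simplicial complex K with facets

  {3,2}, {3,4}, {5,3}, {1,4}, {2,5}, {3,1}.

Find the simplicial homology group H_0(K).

We work with the vertex ordering 1 < 2 < 3 < 4 < 5. The simplices of K, each written with vertices in increasing order, are:

  0-simplices (5): [1], [2], [3], [4], [5]
  1-simplices (6): [1,3], [1,4], [2,3], [2,5], [3,4], [3,5]

Hence C_0 ≅ Z^5, C_1 ≅ Z^6.

∂_1: C_1 → C_0 maps an edge to its endpoints' difference, ∂[p,q] = q − p.
As a 5×6 matrix over Z this has rank 4, with invariant factors (1,1,1,1).

Now H_k = ker ∂_k / im ∂_{k+1}, so:

  H_0: rank C_0 − rank ∂_1 = 5 − 4 = 1, and the invariant factors of ∂_1 are all 1, so H_0 ≅ Z.

H_0 ≅ Z.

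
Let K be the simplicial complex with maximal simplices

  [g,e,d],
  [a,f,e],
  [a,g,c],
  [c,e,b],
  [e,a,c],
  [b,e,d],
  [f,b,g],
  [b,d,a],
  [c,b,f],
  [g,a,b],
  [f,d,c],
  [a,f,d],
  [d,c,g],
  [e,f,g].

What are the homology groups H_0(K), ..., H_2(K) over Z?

H_0 ≅ Z,  H_1 ≅ Z^2,  H_2 ≅ Z.

We work with the vertex ordering a < b < c < d < e < f < g. The simplices of K, each written with vertices in increasing order, are:

  0-simplices (7): a, b, c, d, e, f, g
  1-simplices (21): ab, ac, ad, ae, af, ag, bc, bd, be, bf, bg, cd, ce, cf, cg, de, df, dg, ef, eg, fg
  2-simplices (14): abd, abg, ace, acg, adf, aef, bce, bcf, bde, bfg, cdf, cdg, deg, efg

giving chain groups C_0 ≅ Z^7, C_1 ≅ Z^21, C_2 ≅ Z^14.

The boundary map ∂_1: C_1 → C_0 is given by ∂[p,q] = [q] − [p].
The resulting 7×21 matrix has rank 6, and its Smith normal form has invariant factors (1,1,1,1,1,1).

Boundary ∂_2: C_2 → C_1 maps a triangle to the signed sum of its edges. For instance
  ∂bce = ce − be + bc,
  ∂bfg = fg − bg + bf.
This gives a 21×14 integer matrix of rank 13; reducing to Smith normal form yields diagonal entries (1,1,1,1,1,1,1,1,1,1,1,1,1).

From H_k ≅ ker(∂_k) / im(∂_{k+1}) we obtain:

  H_0: rank C_0 − rank ∂_1 = 7 − 6 = 1, and the invariant factors of ∂_1 are all 1, so H_0 = Z.
  H_1: rank ker ∂_1 − rank ∂_2 = (21 − 6) − 13 = 2, and the invariant factors of ∂_2 are all 1, so H_1 = Z^2.
  H_2: rank ker ∂_2 − rank ∂_3 = (14 − 13) − 0 = 1, and there is no ∂_3, so H_2 = Z.

As a check, the Euler characteristic is 7 − 21 + 14 = 0, which agrees with 1 − 2 + 1 = 0.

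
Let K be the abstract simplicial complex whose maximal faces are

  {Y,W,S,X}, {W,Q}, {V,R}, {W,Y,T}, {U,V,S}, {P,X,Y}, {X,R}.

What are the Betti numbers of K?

b_0 = 1, b_1 = 1, b_2 = 0, b_3 = 0.

Take the total order P < Q < R < S < T < U < V < W < X < Y on the vertex set. Then K (dimension 3) consists of the simplices:

  0-simplices (10): P, Q, R, S, T, U, V, W, X, Y
  1-simplices (16): PX, PY, QW, RV, RX, SU, SV, SW, SX, SY, TW, TY, UV, WX, WY, XY
  2-simplices (7): PXY, SUV, SWX, SWY, SXY, TWY, WXY
  3-simplices (1): SWXY

so the chain groups are C_0 ≅ Z^10, C_1 ≅ Z^16, C_2 ≅ Z^7, C_3 ≅ Z^1.

Boundary ∂_1: C_1 → C_0 sends each edge [p,q] (with p < q) to q − p.
As a 10×16 matrix over Z this has rank 9, with invariant factors (1,1,1,1,1,1,1,1,1).

Boundary ∂_2: C_2 → C_1 acts by ∂[p,q,r] = [q,r] − [p,r] + [p,q]. For instance
  ∂TWY = WY − TY + TW,
  ∂SWY = WY − SY + SW.
This gives a 16×7 integer matrix of rank 6; reducing to Smith normal form yields diagonal entries (1,1,1,1,1,1).

Boundary ∂_3: C_3 → C_2 sends each 3-simplex σ to the alternating sum Σ_i (−1)^i (σ with its i-th vertex removed). For instance
  ∂SWXY = WXY − SXY + SWY − SWX.
This gives a 7×1 integer matrix of rank 1; reducing to Smith normal form yields diagonal entries (1).

Reading off H_k = ker ∂_k / im ∂_{k+1}:

  H_0: rank C_0 − rank ∂_1 = 10 − 9 = 1, and the invariant factors of ∂_1 are all 1, so H_0 ≅ Z.
  H_1: rank ker ∂_1 − rank ∂_2 = (16 − 9) − 6 = 1, and the invariant factors of ∂_2 are all 1, so H_1 ≅ Z.
  H_2: rank ker ∂_2 − rank ∂_3 = (7 − 6) − 1 = 0, and the invariant factors of ∂_3 are all 1, so H_2 ≅ 0.
  H_3: rank ker ∂_3 − rank ∂_4 = (1 − 1) − 0 = 0, and there is no ∂_4, so H_3 ≅ 0.

Hence the Betti numbers are b_0 = 1, b_1 = 1, b_2 = 0, b_3 = 0.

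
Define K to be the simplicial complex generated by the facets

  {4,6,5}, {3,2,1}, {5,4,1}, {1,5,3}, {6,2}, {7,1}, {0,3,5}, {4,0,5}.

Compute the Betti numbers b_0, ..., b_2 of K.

b_0 = 1, b_1 = 1, b_2 = 0.

We work with the vertex ordering 0 < 1 < 2 < 3 < 4 < 5 < 6 < 7. The simplices of K, each written with vertices in increasing order, are:

  0-simplices (8): [0], [1], [2], [3], [4], [5], [6], [7]
  1-simplices (14): [0,3], [0,4], [0,5], [1,2], [1,3], [1,4], [1,5], [1,7], [2,3], [2,6], [3,5], [4,5], [4,6], [5,6]
  2-simplices (6): [0,3,5], [0,4,5], [1,2,3], [1,3,5], [1,4,5], [4,5,6]

Hence C_0 ≅ Z^8, C_1 ≅ Z^14, C_2 ≅ Z^6.

Boundary ∂_1: C_1 → C_0 maps an edge to its endpoints' difference, ∂[p,q] = q − p. For instance
  ∂[1,5] = [5] − [1].
This gives a 8×14 integer matrix of rank 7; reducing to Smith normal form yields diagonal entries (1,1,1,1,1,1,1).

∂_2: C_2 → C_1 acts by ∂[p,q,r] = [q,r] − [p,r] + [p,q]. For instance
  ∂[1,2,3] = [2,3] − [1,3] + [1,2],
  ∂[1,4,5] = [4,5] − [1,5] + [1,4].
As a 14×6 matrix over Z this has rank 6, with invariant factors (1,1,1,1,1,1).

Computing H_k = (kernel of ∂_k) / (image of ∂_{k+1}):

  H_0: rank C_0 − rank ∂_1 = 8 − 7 = 1, and the invariant factors of ∂_1 are all 1, so H_0 ≅ Z.
  H_1: rank ker ∂_1 − rank ∂_2 = (14 − 7) − 6 = 1, and the invariant factors of ∂_2 are all 1, so H_1 ≅ Z.
  H_2: rank ker ∂_2 − rank ∂_3 = (6 − 6) − 0 = 0, and there is no ∂_3, so H_2 ≅ 0.

As a check, the Euler characteristic is 8 − 14 + 6 = 0, which agrees with 1 − 1 + 0 = 0.

Hence the Betti numbers are b_0 = 1, b_1 = 1, b_2 = 0.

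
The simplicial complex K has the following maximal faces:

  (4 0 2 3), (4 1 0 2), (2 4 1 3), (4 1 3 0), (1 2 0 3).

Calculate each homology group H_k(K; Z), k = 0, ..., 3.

H_0 = Z,  H_1 = 0,  H_2 = 0,  H_3 = Z.

We work with the vertex ordering 0 < 1 < 2 < 3 < 4. The simplices of K, each written with vertices in increasing order, are:

  0-simplices (5): [0], [1], [2], [3], [4]
  1-simplices (10): [0,1], [0,2], [0,3], [0,4], [1,2], [1,3], [1,4], [2,3], [2,4], [3,4]
  2-simplices (10): [0,1,2], [0,1,3], [0,1,4], [0,2,3], [0,2,4], [0,3,4], [1,2,3], [1,2,4], [1,3,4], [2,3,4]
  3-simplices (5): [0,1,2,3], [0,1,2,4], [0,1,3,4], [0,2,3,4], [1,2,3,4]

giving chain groups C_0 ≅ Z^5, C_1 ≅ Z^10, C_2 ≅ Z^10, C_3 ≅ Z^5.

The boundary map ∂_1: C_1 → C_0 is given by ∂[p,q] = [q] − [p].
As a 5×10 matrix over Z this has rank 4, with invariant factors (1,1,1,1).

Boundary ∂_2: C_2 → C_1 sends each 2-simplex [p,q,r] to [q,r] − [p,r] + [p,q]. For instance
  ∂[1,2,3] = [2,3] − [1,3] + [1,2],
  ∂[0,1,2] = [1,2] − [0,2] + [0,1].
This gives a 10×10 integer matrix of rank 6; reducing to Smith normal form yields diagonal entries (1,1,1,1,1,1).

Boundary ∂_3: C_3 → C_2 sends each 3-simplex σ to the alternating sum Σ_i (−1)^i (σ with its i-th vertex removed). For instance
  ∂[0,1,3,4] = [1,3,4] − [0,3,4] + [0,1,4] − [0,1,3],
  ∂[0,1,2,3] = [1,2,3] − [0,2,3] + [0,1,3] − [0,1,2].
The 10×5 boundary matrix has rank 4 and Smith normal form diag(1,1,1,1).

Now H_k = ker ∂_k / im ∂_{k+1}, so:

  H_0: rank C_0 − rank ∂_1 = 5 − 4 = 1, and the invariant factors of ∂_1 are all 1, so H_0 = Z.
  H_1: rank ker ∂_1 − rank ∂_2 = (10 − 4) − 6 = 0, and the invariant factors of ∂_2 are all 1, so H_1 = 0.
  H_2: rank ker ∂_2 − rank ∂_3 = (10 − 6) − 4 = 0, and the invariant factors of ∂_3 are all 1, so H_2 = 0.
  H_3: rank ker ∂_3 − rank ∂_4 = (5 − 4) − 0 = 1, and there is no ∂_4, so H_3 = Z.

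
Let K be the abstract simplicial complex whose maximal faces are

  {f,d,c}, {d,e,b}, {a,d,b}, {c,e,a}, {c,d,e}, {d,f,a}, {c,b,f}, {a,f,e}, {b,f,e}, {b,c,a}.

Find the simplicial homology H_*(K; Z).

Fix the vertex order a < b < c < d < e < f and write every simplex with vertices in increasing order. Then dim K = 2 and the simplices of K are:

  0-simplices (6): a, b, c, d, e, f
  1-simplices (15): ab, ac, ad, ae, af, bc, bd, be, bf, cd, ce, cf, de, df, ef
  2-simplices (10): abc, abd, ace, adf, aef, bcf, bde, bef, cde, cdf

Hence C_0 ≅ Z^6, C_1 ≅ Z^15, C_2 ≅ Z^10.

Boundary ∂_1: C_1 → C_0 is given by ∂[p,q] = [q] − [p].
As a 6×15 matrix over Z this has rank 5, with invariant factors (1,1,1,1,1).

The boundary map ∂_2: C_2 → C_1 maps a triangle to the signed sum of its edges. For instance
  ∂cde = de − ce + cd,
  ∂cdf = df − cf + cd.
As a 15×10 matrix over Z this has rank 10, with invariant factors (1,1,1,1,1,1,1,1,1,2).

Computing H_k = (kernel of ∂_k) / (image of ∂_{k+1}):

  H_0: rank C_0 − rank ∂_1 = 6 − 5 = 1, and the invariant factors of ∂_1 are all 1, so H_0 ≅ Z.
  H_1: rank ker ∂_1 − rank ∂_2 = (15 − 5) − 10 = 0, and ∂_2 has invariant factor 2 > 1, so H_1 ≅ Z/2.
  H_2: rank ker ∂_2 − rank ∂_3 = (10 − 10) − 0 = 0, and there is no ∂_3, so H_2 ≅ 0.

H_0 = Z,  H_1 = Z/2,  H_2 = 0.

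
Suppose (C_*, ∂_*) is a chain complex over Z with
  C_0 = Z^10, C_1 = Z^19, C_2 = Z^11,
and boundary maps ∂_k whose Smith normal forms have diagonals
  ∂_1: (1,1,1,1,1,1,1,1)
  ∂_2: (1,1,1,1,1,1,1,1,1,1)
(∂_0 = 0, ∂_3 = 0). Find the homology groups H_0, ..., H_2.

H_0: b_0 = 10 − 0 − 8 = 2; torsion from ∂_1 factors > 1: none. So H_0 ≅ Z^2.
H_1: b_1 = 19 − 8 − 10 = 1; torsion from ∂_2 factors > 1: none. So H_1 ≅ Z.
H_2: b_2 = 11 − 10 − 0 = 1; torsion from ∂_3 factors > 1: none. So H_2 ≅ Z.

H_0 ≅ Z^2,  H_1 ≅ Z,  H_2 ≅ Z.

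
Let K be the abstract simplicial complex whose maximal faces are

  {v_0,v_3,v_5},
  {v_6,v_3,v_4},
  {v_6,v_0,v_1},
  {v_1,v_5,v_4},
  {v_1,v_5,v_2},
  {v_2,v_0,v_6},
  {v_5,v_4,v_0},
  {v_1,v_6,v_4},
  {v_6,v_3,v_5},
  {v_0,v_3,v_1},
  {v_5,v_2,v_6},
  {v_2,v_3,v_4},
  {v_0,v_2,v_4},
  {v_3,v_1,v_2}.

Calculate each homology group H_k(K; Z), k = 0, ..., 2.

H_0 = Z,  H_1 = Z^2,  H_2 = Z.

Take the total order v_0 < v_1 < v_2 < v_3 < v_4 < v_5 < v_6 on the vertex set. Then K (dimension 2) consists of the simplices:

  0-simplices (7): [v_0], [v_1], [v_2], [v_3], [v_4], [v_5], [v_6]
  1-simplices (21): (21 of them)
  2-simplices (14): (14 of them)

Hence C_0 ≅ Z^7, C_1 ≅ Z^21, C_2 ≅ Z^14.

∂_1: C_1 → C_0 maps an edge to its endpoints' difference, ∂[p,q] = q − p.
This gives a 7×21 integer matrix of rank 6; reducing to Smith normal form yields diagonal entries (1,1,1,1,1,1).

Boundary ∂_2: C_2 → C_1 sends each 2-simplex [p,q,r] to [q,r] − [p,r] + [p,q]. For instance
  ∂[v_1,v_4,v_5] = [v_4,v_5] − [v_1,v_5] + [v_1,v_4],
  ∂[v_3,v_5,v_6] = [v_5,v_6] − [v_3,v_6] + [v_3,v_5].
As a 21×14 matrix over Z this has rank 13, with invariant factors (1,1,1,1,1,1,1,1,1,1,1,1,1).

Now H_k = ker ∂_k / im ∂_{k+1}, so:

  H_0: rank C_0 − rank ∂_1 = 7 − 6 = 1, and the invariant factors of ∂_1 are all 1, so H_0 = Z.
  H_1: rank ker ∂_1 − rank ∂_2 = (21 − 6) − 13 = 2, and the invariant factors of ∂_2 are all 1, so H_1 = Z^2.
  H_2: rank ker ∂_2 − rank ∂_3 = (14 − 13) − 0 = 1, and there is no ∂_3, so H_2 = Z.

As a check, the Euler characteristic is 7 − 21 + 14 = 0, which agrees with 1 − 2 + 1 = 0.
(K is a triangulation of the torus T^2.)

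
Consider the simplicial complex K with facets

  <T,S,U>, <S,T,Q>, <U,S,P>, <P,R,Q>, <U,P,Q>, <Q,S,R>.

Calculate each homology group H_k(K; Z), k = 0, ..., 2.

Fix the vertex order P < Q < R < S < T < U and write every simplex with vertices in increasing order. Then dim K = 2 and the simplices of K are:

  0-simplices (6): P, Q, R, S, T, U
  1-simplices (12): PQ, PR, PS, PU, QR, QS, QT, QU, RS, ST, SU, TU
  2-simplices (6): PQR, PQU, PSU, QRS, QST, STU

so the chain groups are C_0 ≅ Z^6, C_1 ≅ Z^12, C_2 ≅ Z^6.

The boundary map ∂_1: C_1 → C_0 maps an edge to its endpoints' difference, ∂[p,q] = q − p. For instance
  ∂PQ = Q − P.
This gives a 6×12 integer matrix of rank 5; reducing to Smith normal form yields diagonal entries (1,1,1,1,1).

Boundary ∂_2: C_2 → C_1 maps a triangle to the signed sum of its edges. For instance
  ∂QRS = RS − QS + QR,
  ∂PQR = QR − PR + PQ.
The 12×6 boundary matrix has rank 6 and Smith normal form diag(1,1,1,1,1,1).

Now H_k = ker ∂_k / im ∂_{k+1}, so:

  H_0: rank C_0 − rank ∂_1 = 6 − 5 = 1, and the invariant factors of ∂_1 are all 1, so H_0 = Z.
  H_1: rank ker ∂_1 − rank ∂_2 = (12 − 5) − 6 = 1, and the invariant factors of ∂_2 are all 1, so H_1 = Z.
  H_2: rank ker ∂_2 − rank ∂_3 = (6 − 6) − 0 = 0, and there is no ∂_3, so H_2 = 0.

H_0 ≅ Z,  H_1 ≅ Z,  H_2 = 0.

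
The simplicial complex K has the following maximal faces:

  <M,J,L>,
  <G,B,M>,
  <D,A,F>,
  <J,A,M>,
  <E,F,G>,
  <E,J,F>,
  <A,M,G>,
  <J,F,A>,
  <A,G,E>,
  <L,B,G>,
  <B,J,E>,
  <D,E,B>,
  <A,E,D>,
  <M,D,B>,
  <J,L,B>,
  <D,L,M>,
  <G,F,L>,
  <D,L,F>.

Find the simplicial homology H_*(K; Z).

H_0 ≅ Z,  H_1 ≅ Z ⊕ Z_2,  H_2 = 0.

We work with the vertex ordering A < B < D < E < F < G < J < L < M. The simplices of K, each written with vertices in increasing order, are:

  0-simplices (9): A, B, D, E, F, G, J, L, M
  1-simplices (27): AD, AE, AF, AG, AJ, AM, BD, BE, BG, BJ, BL, BM, DE, DF, DL, DM, EF, EG, EJ, FG, FJ, FL, GL, GM, JL, JM, LM
  2-simplices (18): ADE, ADF, AEG, AFJ, AGM, AJM, BDE, BDM, BEJ, BGL, BGM, BJL, DFL, DLM, EFG, EFJ, FGL, JLM

giving chain groups C_0 ≅ Z^9, C_1 ≅ Z^27, C_2 ≅ Z^18.

Boundary ∂_1: C_1 → C_0 is given by ∂[p,q] = [q] − [p]. For instance
  ∂AD = D − A.
The resulting 9×27 matrix has rank 8, and its Smith normal form has invariant factors (1,1,1,1,1,1,1,1).

∂_2: C_2 → C_1 acts by ∂[p,q,r] = [q,r] − [p,r] + [p,q]. For instance
  ∂EFG = FG − EG + EF,
  ∂AFJ = FJ − AJ + AF.
The 27×18 boundary matrix has rank 18 and Smith normal form diag(1,1,1,1,1,1,1,1,1,1,1,1,1,1,1,1,1,2).

Reading off H_k = ker ∂_k / im ∂_{k+1}:

  H_0: rank C_0 − rank ∂_1 = 9 − 8 = 1, and the invariant factors of ∂_1 are all 1, so H_0 ≅ Z.
  H_1: rank ker ∂_1 − rank ∂_2 = (27 − 8) − 18 = 1, and ∂_2 has invariant factor 2 > 1, so H_1 ≅ Z ⊕ Z_2.
  H_2: rank ker ∂_2 − rank ∂_3 = (18 − 18) − 0 = 0, and there is no ∂_3, so H_2 ≅ 0.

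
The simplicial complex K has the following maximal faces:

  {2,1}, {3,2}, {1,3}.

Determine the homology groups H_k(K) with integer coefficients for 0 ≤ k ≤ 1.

Order the vertices as 1 < 2 < 3. Listing each simplex with vertices in this order, K has dimension 1 with simplices:

  0-simplices (3): [1], [2], [3]
  1-simplices (3): [1,2], [1,3], [2,3]

so the chain groups are C_0 ≅ Z^3, C_1 ≅ Z^3.

∂_1: C_1 → C_0 is given by ∂[p,q] = [q] − [p].
The 3×3 boundary matrix has rank 2 and Smith normal form diag(1,1).

Reading off H_k = ker ∂_k / im ∂_{k+1}:

  H_0: rank C_0 − rank ∂_1 = 3 − 2 = 1, and the invariant factors of ∂_1 are all 1, so H_0 = Z.
  H_1: rank ker ∂_1 − rank ∂_2 = (3 − 2) − 0 = 1, and there is no ∂_2, so H_1 = Z.

As a check, the Euler characteristic is 3 − 3 = 0, which agrees with 1 − 1 = 0.
(K is a triangulation of the circle S^1.)

H_0 = Z,  H_1 = Z.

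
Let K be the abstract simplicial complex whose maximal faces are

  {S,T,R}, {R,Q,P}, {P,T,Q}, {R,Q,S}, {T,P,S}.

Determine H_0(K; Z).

H_0 ≅ Z.

We work with the vertex ordering P < Q < R < S < T. The simplices of K, each written with vertices in increasing order, are:

  0-simplices (5): P, Q, R, S, T
  1-simplices (10): PQ, PR, PS, PT, QR, QS, QT, RS, RT, ST
  2-simplices (5): PQR, PQT, PST, QRS, RST

Hence C_0 ≅ Z^5, C_1 ≅ Z^10, C_2 ≅ Z^5.

Boundary ∂_1: C_1 → C_0 is given by ∂[p,q] = [q] − [p]. For instance
  ∂PR = R − P.
As a 5×10 matrix over Z this has rank 4, with invariant factors (1,1,1,1).

Boundary ∂_2: C_2 → C_1 acts by ∂[p,q,r] = [q,r] − [p,r] + [p,q]. For instance
  ∂RST = ST − RT + RS,
  ∂PQR = QR − PR + PQ.
The resulting 10×5 matrix has rank 5, and its Smith normal form has invariant factors (1,1,1,1,1).

From H_k ≅ ker(∂_k) / im(∂_{k+1}) we obtain:

  H_0: rank C_0 − rank ∂_1 = 5 − 4 = 1, and the invariant factors of ∂_1 are all 1, so H_0 ≅ Z.

(K is a triangulation of the Möbius band.)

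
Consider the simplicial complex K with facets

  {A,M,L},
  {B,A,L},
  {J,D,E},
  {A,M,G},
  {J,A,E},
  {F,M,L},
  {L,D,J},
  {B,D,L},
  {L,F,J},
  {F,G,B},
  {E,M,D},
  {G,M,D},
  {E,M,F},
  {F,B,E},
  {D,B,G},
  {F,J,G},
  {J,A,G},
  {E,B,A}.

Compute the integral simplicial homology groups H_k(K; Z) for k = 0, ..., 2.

H_0 = Z,  H_1 = Z^2,  H_2 = Z.

Fix the vertex order A < B < D < E < F < G < J < L < M and write every simplex with vertices in increasing order. Then dim K = 2 and the simplices of K are:

  0-simplices (9): A, B, D, E, F, G, J, L, M
  1-simplices (27): AB, AE, AG, AJ, AL, AM, BD, BE, BF, BG, BL, DE, DG, DJ, DL, DM, EF, EJ, EM, FG, FJ, FL, FM, GJ, GM, JL, LM
  2-simplices (18): ABE, ABL, AEJ, AGJ, AGM, ALM, BDG, BDL, BEF, BFG, DEJ, DEM, DGM, DJL, EFM, FGJ, FJL, FLM

so the chain groups are C_0 ≅ Z^9, C_1 ≅ Z^27, C_2 ≅ Z^18.

Boundary ∂_1: C_1 → C_0 maps an edge to its endpoints' difference, ∂[p,q] = q − p. For instance
  ∂DE = E − D.
The resulting 9×27 matrix has rank 8, and its Smith normal form has invariant factors (1,1,1,1,1,1,1,1).

The boundary map ∂_2: C_2 → C_1 maps a triangle to the signed sum of its edges. For instance
  ∂DGM = GM − DM + DG,
  ∂AGM = GM − AM + AG.
This gives a 27×18 integer matrix of rank 17; reducing to Smith normal form yields diagonal entries (1,1,1,1,1,1,1,1,1,1,1,1,1,1,1,1,1).

From H_k ≅ ker(∂_k) / im(∂_{k+1}) we obtain:

  H_0: rank C_0 − rank ∂_1 = 9 − 8 = 1, and the invariant factors of ∂_1 are all 1, so H_0 = Z.
  H_1: rank ker ∂_1 − rank ∂_2 = (27 − 8) − 17 = 2, and the invariant factors of ∂_2 are all 1, so H_1 = Z^2.
  H_2: rank ker ∂_2 − rank ∂_3 = (18 − 17) − 0 = 1, and there is no ∂_3, so H_2 = Z.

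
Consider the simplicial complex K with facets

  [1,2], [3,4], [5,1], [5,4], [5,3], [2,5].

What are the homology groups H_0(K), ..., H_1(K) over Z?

We work with the vertex ordering 1 < 2 < 3 < 4 < 5. The simplices of K, each written with vertices in increasing order, are:

  0-simplices (5): [1], [2], [3], [4], [5]
  1-simplices (6): [1,2], [1,5], [2,5], [3,4], [3,5], [4,5]

Hence C_0 ≅ Z^5, C_1 ≅ Z^6.

The boundary map ∂_1: C_1 → C_0 sends each edge [p,q] (with p < q) to q − p. For instance
  ∂[4,5] = [5] − [4].
The resulting 5×6 matrix has rank 4, and its Smith normal form has invariant factors (1,1,1,1).

Reading off H_k = ker ∂_k / im ∂_{k+1}:

  H_0: rank C_0 − rank ∂_1 = 5 − 4 = 1, and the invariant factors of ∂_1 are all 1, so H_0 = Z.
  H_1: rank ker ∂_1 − rank ∂_2 = (6 − 4) − 0 = 2, and there is no ∂_2, so H_1 = Z^2.

H_0 = Z,  H_1 = Z^2.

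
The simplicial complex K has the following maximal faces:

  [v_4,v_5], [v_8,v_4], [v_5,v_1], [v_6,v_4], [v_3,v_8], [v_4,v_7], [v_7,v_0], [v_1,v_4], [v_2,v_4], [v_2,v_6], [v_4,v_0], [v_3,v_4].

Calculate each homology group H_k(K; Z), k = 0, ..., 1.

We work with the vertex ordering v_0 < v_1 < v_2 < v_3 < v_4 < v_5 < v_6 < v_7 < v_8. The simplices of K, each written with vertices in increasing order, are:

  0-simplices (9): [v_0], [v_1], [v_2], [v_3], [v_4], [v_5], [v_6], [v_7], [v_8]
  1-simplices (12): [v_0,v_4], [v_0,v_7], [v_1,v_4], [v_1,v_5], [v_2,v_4], [v_2,v_6], [v_3,v_4], [v_3,v_8], [v_4,v_5], [v_4,v_6], [v_4,v_7], [v_4,v_8]

Hence C_0 ≅ Z^9, C_1 ≅ Z^12.

The boundary map ∂_1: C_1 → C_0 sends each edge [p,q] (with p < q) to q − p. For instance
  ∂[v_1,v_5] = [v_5] − [v_1].
The resulting 9×12 matrix has rank 8, and its Smith normal form has invariant factors (1,1,1,1,1,1,1,1).

Now H_k = ker ∂_k / im ∂_{k+1}, so:

  H_0: rank C_0 − rank ∂_1 = 9 − 8 = 1, and the invariant factors of ∂_1 are all 1, so H_0 ≅ Z.
  H_1: rank ker ∂_1 − rank ∂_2 = (12 − 8) − 0 = 4, and there is no ∂_2, so H_1 ≅ Z^4.

H_0 = Z,  H_1 = Z^4.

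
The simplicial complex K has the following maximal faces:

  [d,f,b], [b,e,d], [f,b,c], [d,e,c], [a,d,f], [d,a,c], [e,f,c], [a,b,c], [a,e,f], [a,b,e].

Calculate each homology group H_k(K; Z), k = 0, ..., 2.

H_0 = Z,  H_1 = Z/2,  H_2 = 0.

Order the vertices as a < b < c < d < e < f. Listing each simplex with vertices in this order, K has dimension 2 with simplices:

  0-simplices (6): a, b, c, d, e, f
  1-simplices (15): ab, ac, ad, ae, af, bc, bd, be, bf, cd, ce, cf, de, df, ef
  2-simplices (10): abc, abe, acd, adf, aef, bcf, bde, bdf, cde, cef

giving chain groups C_0 ≅ Z^6, C_1 ≅ Z^15, C_2 ≅ Z^10.

∂_1: C_1 → C_0 sends each edge [p,q] (with p < q) to q − p. For instance
  ∂be = e − b.
The 6×15 boundary matrix has rank 5 and Smith normal form diag(1,1,1,1,1).

Boundary ∂_2: C_2 → C_1 acts by ∂[p,q,r] = [q,r] − [p,r] + [p,q]. For instance
  ∂bde = de − be + bd,
  ∂bdf = df − bf + bd.
The resulting 15×10 matrix has rank 10, and its Smith normal form has invariant factors (1,1,1,1,1,1,1,1,1,2).

Reading off H_k = ker ∂_k / im ∂_{k+1}:

  H_0: rank C_0 − rank ∂_1 = 6 − 5 = 1, and the invariant factors of ∂_1 are all 1, so H_0 ≅ Z.
  H_1: rank ker ∂_1 − rank ∂_2 = (15 − 5) − 10 = 0, and ∂_2 has invariant factor 2 > 1, so H_1 ≅ Z/2.
  H_2: rank ker ∂_2 − rank ∂_3 = (10 − 10) − 0 = 0, and there is no ∂_3, so H_2 ≅ 0.

As a check, the Euler characteristic is 6 − 15 + 10 = 1, which agrees with 1 − 0 + 0 = 1.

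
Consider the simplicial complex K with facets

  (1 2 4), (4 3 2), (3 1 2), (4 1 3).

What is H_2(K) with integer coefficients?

H_2 ≅ Z.

K has 4 vertices, 6 edges, 4 triangles.
rank ∂_2 = 3, rank ∂_3 = 0 ⇒ b_2 = 4 − 3 − 0 = 1. So H_2 ≅ Z.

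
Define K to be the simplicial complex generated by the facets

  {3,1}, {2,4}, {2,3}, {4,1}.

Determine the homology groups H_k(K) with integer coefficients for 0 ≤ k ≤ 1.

Fix the vertex order 1 < 2 < 3 < 4 and write every simplex with vertices in increasing order. Then dim K = 1 and the simplices of K are:

  0-simplices (4): [1], [2], [3], [4]
  1-simplices (4): [1,3], [1,4], [2,3], [2,4]

so the chain groups are C_0 ≅ Z^4, C_1 ≅ Z^4.

∂_1: C_1 → C_0 sends each edge [p,q] (with p < q) to q − p.
The resulting 4×4 matrix has rank 3, and its Smith normal form has invariant factors (1,1,1).

From H_k ≅ ker(∂_k) / im(∂_{k+1}) we obtain:

  H_0: rank C_0 − rank ∂_1 = 4 − 3 = 1, and the invariant factors of ∂_1 are all 1, so H_0 ≅ Z.
  H_1: rank ker ∂_1 − rank ∂_2 = (4 − 3) − 0 = 1, and there is no ∂_2, so H_1 ≅ Z.

H_0 ≅ Z,  H_1 ≅ Z.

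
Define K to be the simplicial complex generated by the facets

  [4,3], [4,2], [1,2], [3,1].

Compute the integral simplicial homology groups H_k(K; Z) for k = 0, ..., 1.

We work with the vertex ordering 1 < 2 < 3 < 4. The simplices of K, each written with vertices in increasing order, are:

  0-simplices (4): [1], [2], [3], [4]
  1-simplices (4): [1,2], [1,3], [2,4], [3,4]

so the chain groups are C_0 ≅ Z^4, C_1 ≅ Z^4.

The boundary map ∂_1: C_1 → C_0 maps an edge to its endpoints' difference, ∂[p,q] = q − p.
As a 4×4 matrix over Z this has rank 3, with invariant factors (1,1,1).

Now H_k = ker ∂_k / im ∂_{k+1}, so:

  H_0: rank C_0 − rank ∂_1 = 4 − 3 = 1, and the invariant factors of ∂_1 are all 1, so H_0 ≅ Z.
  H_1: rank ker ∂_1 − rank ∂_2 = (4 − 3) − 0 = 1, and there is no ∂_2, so H_1 ≅ Z.

As a check, the Euler characteristic is 4 − 4 = 0, which agrees with 1 − 1 = 0.

H_0 ≅ Z,  H_1 ≅ Z.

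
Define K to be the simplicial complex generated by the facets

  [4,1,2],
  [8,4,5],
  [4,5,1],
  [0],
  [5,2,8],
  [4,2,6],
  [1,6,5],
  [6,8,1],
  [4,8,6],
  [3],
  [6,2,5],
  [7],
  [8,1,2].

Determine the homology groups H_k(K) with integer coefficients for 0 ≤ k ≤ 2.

H_0 ≅ Z^4,  H_1 ≅ Z/2,  H_2 = 0.

We work with the vertex ordering 0 < 1 < 2 < 3 < 4 < 5 < 6 < 7 < 8. The simplices of K, each written with vertices in increasing order, are:

  0-simplices (9): [0], [1], [2], [3], [4], [5], [6], [7], [8]
  1-simplices (15): [1,2], [1,4], [1,5], [1,6], [1,8], [2,4], [2,5], [2,6], [2,8], [4,5], [4,6], [4,8], [5,6], [5,8], [6,8]
  2-simplices (10): [1,2,4], [1,2,8], [1,4,5], [1,5,6], [1,6,8], [2,4,6], [2,5,6], [2,5,8], [4,5,8], [4,6,8]

Hence C_0 ≅ Z^9, C_1 ≅ Z^15, C_2 ≅ Z^10.

∂_1: C_1 → C_0 is given by ∂[p,q] = [q] − [p]. For instance
  ∂[2,6] = [6] − [2].
The 9×15 boundary matrix has rank 5 and Smith normal form diag(1,1,1,1,1).

The boundary map ∂_2: C_2 → C_1 maps a triangle to the signed sum of its edges. For instance
  ∂[1,4,5] = [4,5] − [1,5] + [1,4],
  ∂[4,6,8] = [6,8] − [4,8] + [4,6].
As a 15×10 matrix over Z this has rank 10, with invariant factors (1,1,1,1,1,1,1,1,1,2).

Reading off H_k = ker ∂_k / im ∂_{k+1}:

  H_0: rank C_0 − rank ∂_1 = 9 − 5 = 4, and the invariant factors of ∂_1 are all 1, so H_0 = Z^4.
  H_1: rank ker ∂_1 − rank ∂_2 = (15 − 5) − 10 = 0, and ∂_2 has invariant factor 2 > 1, so H_1 = Z/2.
  H_2: rank ker ∂_2 − rank ∂_3 = (10 − 10) − 0 = 0, and there is no ∂_3, so H_2 = 0.

As a check, the Euler characteristic is 9 − 15 + 10 = 4, which agrees with 4 − 0 + 0 = 4.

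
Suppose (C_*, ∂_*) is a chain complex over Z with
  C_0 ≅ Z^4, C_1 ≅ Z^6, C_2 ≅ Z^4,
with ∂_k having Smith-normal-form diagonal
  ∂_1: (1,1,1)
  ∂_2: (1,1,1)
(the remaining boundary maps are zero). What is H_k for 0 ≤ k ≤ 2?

H_0: b_0 = 4 − 0 − 3 = 1; torsion from ∂_1 factors > 1: none. So H_0 = Z.
H_1: b_1 = 6 − 3 − 3 = 0; torsion from ∂_2 factors > 1: none. So H_1 = 0.
H_2: b_2 = 4 − 3 − 0 = 1; torsion from ∂_3 factors > 1: none. So H_2 = Z.

H_0 = Z,  H_1 = 0,  H_2 = Z.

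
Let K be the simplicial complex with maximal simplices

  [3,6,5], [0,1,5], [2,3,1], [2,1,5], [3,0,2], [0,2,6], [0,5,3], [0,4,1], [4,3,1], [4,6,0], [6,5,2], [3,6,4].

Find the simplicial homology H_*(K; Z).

H_0 = Z,  H_1 = Z/2,  H_2 = 0.

We work with the vertex ordering 0 < 1 < 2 < 3 < 4 < 5 < 6. The simplices of K, each written with vertices in increasing order, are:

  0-simplices (7): [0], [1], [2], [3], [4], [5], [6]
  1-simplices (18): [0,1], [0,2], [0,3], [0,4], [0,5], [0,6], [1,2], [1,3], [1,4], [1,5], [2,3], [2,5], [2,6], [3,4], [3,5], [3,6], [4,6], [5,6]
  2-simplices (12): [0,1,4], [0,1,5], [0,2,3], [0,2,6], [0,3,5], [0,4,6], [1,2,3], [1,2,5], [1,3,4], [2,5,6], [3,4,6], [3,5,6]

giving chain groups C_0 ≅ Z^7, C_1 ≅ Z^18, C_2 ≅ Z^12.

The boundary map ∂_1: C_1 → C_0 sends each edge [p,q] (with p < q) to q − p.
As a 7×18 matrix over Z this has rank 6, with invariant factors (1,1,1,1,1,1).

The boundary map ∂_2: C_2 → C_1 acts by ∂[p,q,r] = [q,r] − [p,r] + [p,q]. For instance
  ∂[1,2,3] = [2,3] − [1,3] + [1,2],
  ∂[0,2,6] = [2,6] − [0,6] + [0,2].
This gives a 18×12 integer matrix of rank 12; reducing to Smith normal form yields diagonal entries (1,1,1,1,1,1,1,1,1,1,1,2).

From H_k ≅ ker(∂_k) / im(∂_{k+1}) we obtain:

  H_0: rank C_0 − rank ∂_1 = 7 − 6 = 1, and the invariant factors of ∂_1 are all 1, so H_0 = Z.
  H_1: rank ker ∂_1 − rank ∂_2 = (18 − 6) − 12 = 0, and ∂_2 has invariant factor 2 > 1, so H_1 = Z/2.
  H_2: rank ker ∂_2 − rank ∂_3 = (12 − 12) − 0 = 0, and there is no ∂_3, so H_2 = 0.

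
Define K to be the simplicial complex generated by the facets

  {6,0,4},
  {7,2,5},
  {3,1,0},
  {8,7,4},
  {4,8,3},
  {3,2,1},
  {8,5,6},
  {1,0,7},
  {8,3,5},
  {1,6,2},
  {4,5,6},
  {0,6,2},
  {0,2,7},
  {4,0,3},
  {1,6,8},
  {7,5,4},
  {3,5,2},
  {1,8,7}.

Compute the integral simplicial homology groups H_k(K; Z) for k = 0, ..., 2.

H_0 ≅ Z,  H_1 ≅ Z × Z/2,  H_2 = 0.

Order the vertices as 0 < 1 < 2 < 3 < 4 < 5 < 6 < 7 < 8. Listing each simplex with vertices in this order, K has dimension 2 with simplices:

  0-simplices (9): [0], [1], [2], [3], [4], [5], [6], [7], [8]
  1-simplices (27): (27 of them)
  2-simplices (18): [0,1,3], [0,1,7], [0,2,6], [0,2,7], [0,3,4], [0,4,6], [1,2,3], [1,2,6], [1,6,8], [1,7,8], [2,3,5], [2,5,7], [3,4,8], [3,5,8], [4,5,6], [4,5,7], [4,7,8], [5,6,8]

so the chain groups are C_0 ≅ Z^9, C_1 ≅ Z^27, C_2 ≅ Z^18.

∂_1: C_1 → C_0 sends each edge [p,q] (with p < q) to q − p.
As a 9×27 matrix over Z this has rank 8, with invariant factors (1,1,1,1,1,1,1,1).

∂_2: C_2 → C_1 acts by ∂[p,q,r] = [q,r] − [p,r] + [p,q]. For instance
  ∂[4,5,7] = [5,7] − [4,7] + [4,5],
  ∂[4,7,8] = [7,8] − [4,8] + [4,7].
The 27×18 boundary matrix has rank 18 and Smith normal form diag(1,1,1,1,1,1,1,1,1,1,1,1,1,1,1,1,1,2).

Computing H_k = (kernel of ∂_k) / (image of ∂_{k+1}):

  H_0: rank C_0 − rank ∂_1 = 9 − 8 = 1, and the invariant factors of ∂_1 are all 1, so H_0 ≅ Z.
  H_1: rank ker ∂_1 − rank ∂_2 = (27 − 8) − 18 = 1, and ∂_2 has invariant factor 2 > 1, so H_1 ≅ Z × Z/2.
  H_2: rank ker ∂_2 − rank ∂_3 = (18 − 18) − 0 = 0, and there is no ∂_3, so H_2 ≅ 0.

As a check, the Euler characteristic is 9 − 27 + 18 = 0, which agrees with 1 − 1 + 0 = 0.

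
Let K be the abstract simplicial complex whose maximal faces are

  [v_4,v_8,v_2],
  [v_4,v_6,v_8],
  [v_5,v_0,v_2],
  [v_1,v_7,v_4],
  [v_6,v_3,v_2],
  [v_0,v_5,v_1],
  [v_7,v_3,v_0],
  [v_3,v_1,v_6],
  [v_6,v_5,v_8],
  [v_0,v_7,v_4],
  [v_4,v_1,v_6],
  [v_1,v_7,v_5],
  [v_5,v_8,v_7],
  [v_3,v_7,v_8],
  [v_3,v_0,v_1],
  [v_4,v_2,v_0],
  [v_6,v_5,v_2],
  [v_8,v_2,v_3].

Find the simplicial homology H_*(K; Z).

We work with the vertex ordering v_0 < v_1 < v_2 < v_3 < v_4 < v_5 < v_6 < v_7 < v_8. The simplices of K, each written with vertices in increasing order, are:

  0-simplices (9): [v_0], [v_1], [v_2], [v_3], [v_4], [v_5], [v_6], [v_7], [v_8]
  1-simplices (27): (27 of them)
  2-simplices (18): (18 of them)

so the chain groups are C_0 ≅ Z^9, C_1 ≅ Z^27, C_2 ≅ Z^18.

∂_1: C_1 → C_0 is given by ∂[p,q] = [q] − [p].
As a 9×27 matrix over Z this has rank 8, with invariant factors (1,1,1,1,1,1,1,1).

The boundary map ∂_2: C_2 → C_1 acts by ∂[p,q,r] = [q,r] − [p,r] + [p,q]. For instance
  ∂[v_3,v_7,v_8] = [v_7,v_8] − [v_3,v_8] + [v_3,v_7],
  ∂[v_1,v_4,v_6] = [v_4,v_6] − [v_1,v_6] + [v_1,v_4].
As a 27×18 matrix over Z this has rank 18, with invariant factors (1,1,1,1,1,1,1,1,1,1,1,1,1,1,1,1,1,2).

From H_k ≅ ker(∂_k) / im(∂_{k+1}) we obtain:

  H_0: rank C_0 − rank ∂_1 = 9 − 8 = 1, and the invariant factors of ∂_1 are all 1, so H_0 ≅ Z.
  H_1: rank ker ∂_1 − rank ∂_2 = (27 − 8) − 18 = 1, and ∂_2 has invariant factor 2 > 1, so H_1 ≅ Z ⊕ Z/2.
  H_2: rank ker ∂_2 − rank ∂_3 = (18 − 18) − 0 = 0, and there is no ∂_3, so H_2 ≅ 0.

H_0 ≅ Z,  H_1 ≅ Z ⊕ Z/2,  H_2 = 0.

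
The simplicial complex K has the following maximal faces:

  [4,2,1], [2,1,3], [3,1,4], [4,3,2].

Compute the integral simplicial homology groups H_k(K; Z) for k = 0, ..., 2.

Order the vertices as 1 < 2 < 3 < 4. Listing each simplex with vertices in this order, K has dimension 2 with simplices:

  0-simplices (4): [1], [2], [3], [4]
  1-simplices (6): [1,2], [1,3], [1,4], [2,3], [2,4], [3,4]
  2-simplices (4): [1,2,3], [1,2,4], [1,3,4], [2,3,4]

so the chain groups are C_0 ≅ Z^4, C_1 ≅ Z^6, C_2 ≅ Z^4.

∂_1: C_1 → C_0 is given by ∂[p,q] = [q] − [p]. For instance
  ∂[3,4] = [4] − [3].
The 4×6 boundary matrix has rank 3 and Smith normal form diag(1,1,1).

The boundary map ∂_2: C_2 → C_1 maps a triangle to the signed sum of its edges. For instance
  ∂[1,3,4] = [3,4] − [1,4] + [1,3],
  ∂[1,2,4] = [2,4] − [1,4] + [1,2].
This gives a 6×4 integer matrix of rank 3; reducing to Smith normal form yields diagonal entries (1,1,1).

From H_k ≅ ker(∂_k) / im(∂_{k+1}) we obtain:

  H_0: rank C_0 − rank ∂_1 = 4 − 3 = 1, and the invariant factors of ∂_1 are all 1, so H_0 ≅ Z.
  H_1: rank ker ∂_1 − rank ∂_2 = (6 − 3) − 3 = 0, and the invariant factors of ∂_2 are all 1, so H_1 ≅ 0.
  H_2: rank ker ∂_2 − rank ∂_3 = (4 − 3) − 0 = 1, and there is no ∂_3, so H_2 ≅ Z.

H_0 ≅ Z,  H_1 = 0,  H_2 ≅ Z.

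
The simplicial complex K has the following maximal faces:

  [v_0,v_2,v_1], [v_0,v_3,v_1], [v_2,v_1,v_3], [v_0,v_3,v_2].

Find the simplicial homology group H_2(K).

H_2 ≅ Z.

Fix the vertex order v_0 < v_1 < v_2 < v_3 and write every simplex with vertices in increasing order. Then dim K = 2 and the simplices of K are:

  0-simplices (4): [v_0], [v_1], [v_2], [v_3]
  1-simplices (6): [v_0,v_1], [v_0,v_2], [v_0,v_3], [v_1,v_2], [v_1,v_3], [v_2,v_3]
  2-simplices (4): [v_0,v_1,v_2], [v_0,v_1,v_3], [v_0,v_2,v_3], [v_1,v_2,v_3]

giving chain groups C_0 ≅ Z^4, C_1 ≅ Z^6, C_2 ≅ Z^4.

∂_1: C_1 → C_0 sends each edge [p,q] (with p < q) to q − p. For instance
  ∂[v_0,v_1] = [v_1] − [v_0].
This gives a 4×6 integer matrix of rank 3; reducing to Smith normal form yields diagonal entries (1,1,1).

The boundary map ∂_2: C_2 → C_1 sends each 2-simplex [p,q,r] to [q,r] − [p,r] + [p,q]. For instance
  ∂[v_0,v_2,v_3] = [v_2,v_3] − [v_0,v_3] + [v_0,v_2],
  ∂[v_0,v_1,v_2] = [v_1,v_2] − [v_0,v_2] + [v_0,v_1].
The resulting 6×4 matrix has rank 3, and its Smith normal form has invariant factors (1,1,1).

Computing H_k = (kernel of ∂_k) / (image of ∂_{k+1}):

  H_2: rank ker ∂_2 − rank ∂_3 = (4 − 3) − 0 = 1, and there is no ∂_3, so H_2 = Z.

(K is a triangulation of the 2-sphere S^2.)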